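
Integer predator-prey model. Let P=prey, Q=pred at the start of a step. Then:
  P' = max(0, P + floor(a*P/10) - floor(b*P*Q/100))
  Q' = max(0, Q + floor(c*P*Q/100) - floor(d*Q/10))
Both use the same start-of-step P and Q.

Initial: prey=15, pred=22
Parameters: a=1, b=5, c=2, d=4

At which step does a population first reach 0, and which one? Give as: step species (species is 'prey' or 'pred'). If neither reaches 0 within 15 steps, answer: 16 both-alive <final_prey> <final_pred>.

Step 1: prey: 15+1-16=0; pred: 22+6-8=20
First extinction: prey at step 1

Answer: 1 prey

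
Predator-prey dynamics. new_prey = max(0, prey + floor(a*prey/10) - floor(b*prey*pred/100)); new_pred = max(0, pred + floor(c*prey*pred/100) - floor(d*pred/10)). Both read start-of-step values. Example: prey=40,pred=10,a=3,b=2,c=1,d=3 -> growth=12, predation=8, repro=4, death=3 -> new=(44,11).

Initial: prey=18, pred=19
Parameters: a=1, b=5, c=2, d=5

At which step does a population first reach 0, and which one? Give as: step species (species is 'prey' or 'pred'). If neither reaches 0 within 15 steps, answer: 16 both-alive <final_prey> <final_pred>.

Step 1: prey: 18+1-17=2; pred: 19+6-9=16
Step 2: prey: 2+0-1=1; pred: 16+0-8=8
Step 3: prey: 1+0-0=1; pred: 8+0-4=4
Step 4: prey: 1+0-0=1; pred: 4+0-2=2
Step 5: prey: 1+0-0=1; pred: 2+0-1=1
Step 6: prey: 1+0-0=1; pred: 1+0-0=1
Steps 7-15: state stable at prey=1, pred=1 (no change)
No extinction within 15 steps

Answer: 16 both-alive 1 1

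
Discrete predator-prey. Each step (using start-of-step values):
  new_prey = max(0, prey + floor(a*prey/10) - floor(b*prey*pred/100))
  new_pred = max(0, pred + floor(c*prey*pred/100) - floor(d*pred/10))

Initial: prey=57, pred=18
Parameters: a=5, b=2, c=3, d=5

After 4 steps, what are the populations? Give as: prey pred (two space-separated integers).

Answer: 0 92

Derivation:
Step 1: prey: 57+28-20=65; pred: 18+30-9=39
Step 2: prey: 65+32-50=47; pred: 39+76-19=96
Step 3: prey: 47+23-90=0; pred: 96+135-48=183
Step 4: prey: 0+0-0=0; pred: 183+0-91=92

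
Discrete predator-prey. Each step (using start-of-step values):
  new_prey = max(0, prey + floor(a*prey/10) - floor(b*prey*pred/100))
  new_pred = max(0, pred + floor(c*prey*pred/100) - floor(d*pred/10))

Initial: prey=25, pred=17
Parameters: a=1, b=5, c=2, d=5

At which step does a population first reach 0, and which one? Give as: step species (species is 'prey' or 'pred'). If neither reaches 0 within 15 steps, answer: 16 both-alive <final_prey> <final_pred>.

Step 1: prey: 25+2-21=6; pred: 17+8-8=17
Step 2: prey: 6+0-5=1; pred: 17+2-8=11
Step 3: prey: 1+0-0=1; pred: 11+0-5=6
Step 4: prey: 1+0-0=1; pred: 6+0-3=3
Step 5: prey: 1+0-0=1; pred: 3+0-1=2
Step 6: prey: 1+0-0=1; pred: 2+0-1=1
Step 7: prey: 1+0-0=1; pred: 1+0-0=1
Steps 8-15: state stable at prey=1, pred=1 (no change)
No extinction within 15 steps

Answer: 16 both-alive 1 1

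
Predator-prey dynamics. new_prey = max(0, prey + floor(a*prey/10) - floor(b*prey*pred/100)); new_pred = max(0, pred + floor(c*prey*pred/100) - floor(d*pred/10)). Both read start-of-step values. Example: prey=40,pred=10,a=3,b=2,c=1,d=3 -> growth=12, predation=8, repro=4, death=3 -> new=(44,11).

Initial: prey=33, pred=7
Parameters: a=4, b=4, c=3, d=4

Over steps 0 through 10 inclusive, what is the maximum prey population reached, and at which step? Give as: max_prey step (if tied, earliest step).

Step 1: prey: 33+13-9=37; pred: 7+6-2=11
Step 2: prey: 37+14-16=35; pred: 11+12-4=19
Step 3: prey: 35+14-26=23; pred: 19+19-7=31
Step 4: prey: 23+9-28=4; pred: 31+21-12=40
Step 5: prey: 4+1-6=0; pred: 40+4-16=28
Step 6: prey: 0+0-0=0; pred: 28+0-11=17
Step 7: prey: 0+0-0=0; pred: 17+0-6=11
Step 8: prey: 0+0-0=0; pred: 11+0-4=7
Step 9: prey: 0+0-0=0; pred: 7+0-2=5
Step 10: prey: 0+0-0=0; pred: 5+0-2=3
Max prey = 37 at step 1

Answer: 37 1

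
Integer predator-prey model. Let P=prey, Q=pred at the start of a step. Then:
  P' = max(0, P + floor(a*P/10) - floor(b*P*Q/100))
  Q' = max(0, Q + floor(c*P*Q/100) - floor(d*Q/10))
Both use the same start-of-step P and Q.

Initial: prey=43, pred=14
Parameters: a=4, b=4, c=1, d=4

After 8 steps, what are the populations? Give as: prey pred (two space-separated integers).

Step 1: prey: 43+17-24=36; pred: 14+6-5=15
Step 2: prey: 36+14-21=29; pred: 15+5-6=14
Step 3: prey: 29+11-16=24; pred: 14+4-5=13
Step 4: prey: 24+9-12=21; pred: 13+3-5=11
Step 5: prey: 21+8-9=20; pred: 11+2-4=9
Step 6: prey: 20+8-7=21; pred: 9+1-3=7
Step 7: prey: 21+8-5=24; pred: 7+1-2=6
Step 8: prey: 24+9-5=28; pred: 6+1-2=5

Answer: 28 5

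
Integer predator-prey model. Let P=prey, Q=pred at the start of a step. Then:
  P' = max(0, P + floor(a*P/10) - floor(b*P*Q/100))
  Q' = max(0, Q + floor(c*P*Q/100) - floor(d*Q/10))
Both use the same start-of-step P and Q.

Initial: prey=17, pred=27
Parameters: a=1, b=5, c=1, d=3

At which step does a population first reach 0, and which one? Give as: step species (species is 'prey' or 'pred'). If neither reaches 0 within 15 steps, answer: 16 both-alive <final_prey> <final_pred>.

Step 1: prey: 17+1-22=0; pred: 27+4-8=23
First extinction: prey at step 1

Answer: 1 prey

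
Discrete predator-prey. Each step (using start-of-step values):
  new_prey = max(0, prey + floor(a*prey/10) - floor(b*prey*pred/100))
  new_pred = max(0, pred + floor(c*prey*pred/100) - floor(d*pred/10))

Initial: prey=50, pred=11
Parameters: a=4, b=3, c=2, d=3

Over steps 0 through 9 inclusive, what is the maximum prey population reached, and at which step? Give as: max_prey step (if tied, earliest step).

Answer: 54 1

Derivation:
Step 1: prey: 50+20-16=54; pred: 11+11-3=19
Step 2: prey: 54+21-30=45; pred: 19+20-5=34
Step 3: prey: 45+18-45=18; pred: 34+30-10=54
Step 4: prey: 18+7-29=0; pred: 54+19-16=57
Step 5: prey: 0+0-0=0; pred: 57+0-17=40
Step 6: prey: 0+0-0=0; pred: 40+0-12=28
Step 7: prey: 0+0-0=0; pred: 28+0-8=20
Step 8: prey: 0+0-0=0; pred: 20+0-6=14
Step 9: prey: 0+0-0=0; pred: 14+0-4=10
Max prey = 54 at step 1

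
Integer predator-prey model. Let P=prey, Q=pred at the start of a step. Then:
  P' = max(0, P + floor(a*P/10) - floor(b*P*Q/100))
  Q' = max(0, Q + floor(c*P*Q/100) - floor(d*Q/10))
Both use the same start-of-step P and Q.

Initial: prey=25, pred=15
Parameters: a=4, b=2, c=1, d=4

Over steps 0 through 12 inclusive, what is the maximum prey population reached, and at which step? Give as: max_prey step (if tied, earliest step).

Step 1: prey: 25+10-7=28; pred: 15+3-6=12
Step 2: prey: 28+11-6=33; pred: 12+3-4=11
Step 3: prey: 33+13-7=39; pred: 11+3-4=10
Step 4: prey: 39+15-7=47; pred: 10+3-4=9
Step 5: prey: 47+18-8=57; pred: 9+4-3=10
Step 6: prey: 57+22-11=68; pred: 10+5-4=11
Step 7: prey: 68+27-14=81; pred: 11+7-4=14
Step 8: prey: 81+32-22=91; pred: 14+11-5=20
Step 9: prey: 91+36-36=91; pred: 20+18-8=30
Step 10: prey: 91+36-54=73; pred: 30+27-12=45
Step 11: prey: 73+29-65=37; pred: 45+32-18=59
Step 12: prey: 37+14-43=8; pred: 59+21-23=57
Max prey = 91 at step 8

Answer: 91 8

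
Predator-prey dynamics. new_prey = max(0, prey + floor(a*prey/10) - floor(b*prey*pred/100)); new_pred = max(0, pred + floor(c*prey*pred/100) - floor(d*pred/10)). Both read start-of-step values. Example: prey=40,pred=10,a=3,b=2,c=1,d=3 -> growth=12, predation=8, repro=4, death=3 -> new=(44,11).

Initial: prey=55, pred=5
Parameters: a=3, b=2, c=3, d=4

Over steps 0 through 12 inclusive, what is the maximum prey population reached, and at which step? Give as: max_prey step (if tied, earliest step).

Answer: 71 2

Derivation:
Step 1: prey: 55+16-5=66; pred: 5+8-2=11
Step 2: prey: 66+19-14=71; pred: 11+21-4=28
Step 3: prey: 71+21-39=53; pred: 28+59-11=76
Step 4: prey: 53+15-80=0; pred: 76+120-30=166
Step 5: prey: 0+0-0=0; pred: 166+0-66=100
Step 6: prey: 0+0-0=0; pred: 100+0-40=60
Step 7: prey: 0+0-0=0; pred: 60+0-24=36
Step 8: prey: 0+0-0=0; pred: 36+0-14=22
Step 9: prey: 0+0-0=0; pred: 22+0-8=14
Step 10: prey: 0+0-0=0; pred: 14+0-5=9
Step 11: prey: 0+0-0=0; pred: 9+0-3=6
Step 12: prey: 0+0-0=0; pred: 6+0-2=4
Max prey = 71 at step 2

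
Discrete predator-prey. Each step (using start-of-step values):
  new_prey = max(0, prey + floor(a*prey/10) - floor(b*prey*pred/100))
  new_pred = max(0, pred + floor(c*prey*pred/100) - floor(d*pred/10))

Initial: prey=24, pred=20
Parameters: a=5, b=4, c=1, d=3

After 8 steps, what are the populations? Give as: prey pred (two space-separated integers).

Answer: 21 4

Derivation:
Step 1: prey: 24+12-19=17; pred: 20+4-6=18
Step 2: prey: 17+8-12=13; pred: 18+3-5=16
Step 3: prey: 13+6-8=11; pred: 16+2-4=14
Step 4: prey: 11+5-6=10; pred: 14+1-4=11
Step 5: prey: 10+5-4=11; pred: 11+1-3=9
Step 6: prey: 11+5-3=13; pred: 9+0-2=7
Step 7: prey: 13+6-3=16; pred: 7+0-2=5
Step 8: prey: 16+8-3=21; pred: 5+0-1=4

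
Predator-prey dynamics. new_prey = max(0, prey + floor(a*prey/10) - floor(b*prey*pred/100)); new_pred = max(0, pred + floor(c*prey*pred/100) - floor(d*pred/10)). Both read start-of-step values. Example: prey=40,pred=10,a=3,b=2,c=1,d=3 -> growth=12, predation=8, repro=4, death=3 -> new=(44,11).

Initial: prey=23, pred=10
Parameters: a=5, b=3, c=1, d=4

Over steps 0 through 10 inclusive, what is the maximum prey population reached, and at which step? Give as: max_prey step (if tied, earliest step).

Step 1: prey: 23+11-6=28; pred: 10+2-4=8
Step 2: prey: 28+14-6=36; pred: 8+2-3=7
Step 3: prey: 36+18-7=47; pred: 7+2-2=7
Step 4: prey: 47+23-9=61; pred: 7+3-2=8
Step 5: prey: 61+30-14=77; pred: 8+4-3=9
Step 6: prey: 77+38-20=95; pred: 9+6-3=12
Step 7: prey: 95+47-34=108; pred: 12+11-4=19
Step 8: prey: 108+54-61=101; pred: 19+20-7=32
Step 9: prey: 101+50-96=55; pred: 32+32-12=52
Step 10: prey: 55+27-85=0; pred: 52+28-20=60
Max prey = 108 at step 7

Answer: 108 7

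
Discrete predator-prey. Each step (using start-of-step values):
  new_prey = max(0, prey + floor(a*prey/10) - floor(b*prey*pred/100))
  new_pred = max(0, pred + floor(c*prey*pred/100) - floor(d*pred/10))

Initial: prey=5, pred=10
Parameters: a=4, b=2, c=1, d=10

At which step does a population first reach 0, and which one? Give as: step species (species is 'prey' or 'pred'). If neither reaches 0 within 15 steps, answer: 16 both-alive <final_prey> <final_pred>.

Step 1: prey: 5+2-1=6; pred: 10+0-10=0
First extinction: pred at step 1

Answer: 1 pred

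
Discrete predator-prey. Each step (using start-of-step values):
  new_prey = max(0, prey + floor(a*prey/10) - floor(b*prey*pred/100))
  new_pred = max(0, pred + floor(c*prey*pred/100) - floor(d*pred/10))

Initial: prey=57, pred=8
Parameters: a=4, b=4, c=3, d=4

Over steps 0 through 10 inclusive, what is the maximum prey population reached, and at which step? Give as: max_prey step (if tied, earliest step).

Answer: 61 1

Derivation:
Step 1: prey: 57+22-18=61; pred: 8+13-3=18
Step 2: prey: 61+24-43=42; pred: 18+32-7=43
Step 3: prey: 42+16-72=0; pred: 43+54-17=80
Step 4: prey: 0+0-0=0; pred: 80+0-32=48
Step 5: prey: 0+0-0=0; pred: 48+0-19=29
Step 6: prey: 0+0-0=0; pred: 29+0-11=18
Step 7: prey: 0+0-0=0; pred: 18+0-7=11
Step 8: prey: 0+0-0=0; pred: 11+0-4=7
Step 9: prey: 0+0-0=0; pred: 7+0-2=5
Step 10: prey: 0+0-0=0; pred: 5+0-2=3
Max prey = 61 at step 1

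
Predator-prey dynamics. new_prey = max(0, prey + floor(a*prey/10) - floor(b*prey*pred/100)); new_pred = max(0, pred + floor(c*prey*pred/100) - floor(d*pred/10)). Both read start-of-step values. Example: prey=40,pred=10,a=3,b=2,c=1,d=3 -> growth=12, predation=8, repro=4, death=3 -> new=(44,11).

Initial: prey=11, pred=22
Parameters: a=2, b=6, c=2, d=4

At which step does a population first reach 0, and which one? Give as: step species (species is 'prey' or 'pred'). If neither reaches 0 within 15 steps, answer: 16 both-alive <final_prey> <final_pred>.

Answer: 1 prey

Derivation:
Step 1: prey: 11+2-14=0; pred: 22+4-8=18
First extinction: prey at step 1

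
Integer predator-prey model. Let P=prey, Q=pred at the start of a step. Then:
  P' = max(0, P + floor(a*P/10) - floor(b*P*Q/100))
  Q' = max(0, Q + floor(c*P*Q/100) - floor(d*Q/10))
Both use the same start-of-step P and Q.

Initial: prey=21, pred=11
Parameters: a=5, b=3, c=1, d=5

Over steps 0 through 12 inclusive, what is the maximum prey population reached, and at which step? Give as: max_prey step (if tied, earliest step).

Answer: 235 9

Derivation:
Step 1: prey: 21+10-6=25; pred: 11+2-5=8
Step 2: prey: 25+12-6=31; pred: 8+2-4=6
Step 3: prey: 31+15-5=41; pred: 6+1-3=4
Step 4: prey: 41+20-4=57; pred: 4+1-2=3
Step 5: prey: 57+28-5=80; pred: 3+1-1=3
Step 6: prey: 80+40-7=113; pred: 3+2-1=4
Step 7: prey: 113+56-13=156; pred: 4+4-2=6
Step 8: prey: 156+78-28=206; pred: 6+9-3=12
Step 9: prey: 206+103-74=235; pred: 12+24-6=30
Step 10: prey: 235+117-211=141; pred: 30+70-15=85
Step 11: prey: 141+70-359=0; pred: 85+119-42=162
Step 12: prey: 0+0-0=0; pred: 162+0-81=81
Max prey = 235 at step 9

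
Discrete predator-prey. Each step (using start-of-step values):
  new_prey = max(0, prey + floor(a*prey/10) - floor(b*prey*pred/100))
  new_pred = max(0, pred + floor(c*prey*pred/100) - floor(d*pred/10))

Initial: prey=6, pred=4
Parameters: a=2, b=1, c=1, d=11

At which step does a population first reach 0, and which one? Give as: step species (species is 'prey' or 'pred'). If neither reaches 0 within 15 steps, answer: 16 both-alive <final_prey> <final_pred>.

Step 1: prey: 6+1-0=7; pred: 4+0-4=0
First extinction: pred at step 1

Answer: 1 pred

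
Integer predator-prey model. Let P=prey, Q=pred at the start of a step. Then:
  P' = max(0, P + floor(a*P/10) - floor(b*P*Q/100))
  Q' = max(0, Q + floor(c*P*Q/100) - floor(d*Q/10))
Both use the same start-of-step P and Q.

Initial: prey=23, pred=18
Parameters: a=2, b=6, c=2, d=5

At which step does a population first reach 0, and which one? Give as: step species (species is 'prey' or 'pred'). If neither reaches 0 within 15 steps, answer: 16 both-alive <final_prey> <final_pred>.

Answer: 2 prey

Derivation:
Step 1: prey: 23+4-24=3; pred: 18+8-9=17
Step 2: prey: 3+0-3=0; pred: 17+1-8=10
First extinction: prey at step 2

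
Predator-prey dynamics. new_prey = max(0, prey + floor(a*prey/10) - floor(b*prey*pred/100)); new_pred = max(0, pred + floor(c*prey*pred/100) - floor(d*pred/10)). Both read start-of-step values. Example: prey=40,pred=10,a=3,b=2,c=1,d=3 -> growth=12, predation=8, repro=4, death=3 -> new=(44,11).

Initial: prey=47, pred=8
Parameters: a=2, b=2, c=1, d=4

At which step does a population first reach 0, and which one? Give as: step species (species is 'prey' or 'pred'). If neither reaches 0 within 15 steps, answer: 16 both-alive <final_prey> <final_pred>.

Step 1: prey: 47+9-7=49; pred: 8+3-3=8
Step 2: prey: 49+9-7=51; pred: 8+3-3=8
Step 3: prey: 51+10-8=53; pred: 8+4-3=9
Step 4: prey: 53+10-9=54; pred: 9+4-3=10
Step 5: prey: 54+10-10=54; pred: 10+5-4=11
Step 6: prey: 54+10-11=53; pred: 11+5-4=12
Step 7: prey: 53+10-12=51; pred: 12+6-4=14
Step 8: prey: 51+10-14=47; pred: 14+7-5=16
Step 9: prey: 47+9-15=41; pred: 16+7-6=17
Step 10: prey: 41+8-13=36; pred: 17+6-6=17
Step 11: prey: 36+7-12=31; pred: 17+6-6=17
Step 12: prey: 31+6-10=27; pred: 17+5-6=16
Step 13: prey: 27+5-8=24; pred: 16+4-6=14
Step 14: prey: 24+4-6=22; pred: 14+3-5=12
Step 15: prey: 22+4-5=21; pred: 12+2-4=10
No extinction within 15 steps

Answer: 16 both-alive 21 10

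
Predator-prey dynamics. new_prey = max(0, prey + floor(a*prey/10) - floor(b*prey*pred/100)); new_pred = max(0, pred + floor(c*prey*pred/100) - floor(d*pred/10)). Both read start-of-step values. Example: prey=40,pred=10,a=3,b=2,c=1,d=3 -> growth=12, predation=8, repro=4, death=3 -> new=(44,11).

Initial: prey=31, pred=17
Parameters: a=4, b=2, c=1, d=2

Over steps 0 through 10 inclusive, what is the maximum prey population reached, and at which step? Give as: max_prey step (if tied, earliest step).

Step 1: prey: 31+12-10=33; pred: 17+5-3=19
Step 2: prey: 33+13-12=34; pred: 19+6-3=22
Step 3: prey: 34+13-14=33; pred: 22+7-4=25
Step 4: prey: 33+13-16=30; pred: 25+8-5=28
Step 5: prey: 30+12-16=26; pred: 28+8-5=31
Step 6: prey: 26+10-16=20; pred: 31+8-6=33
Step 7: prey: 20+8-13=15; pred: 33+6-6=33
Step 8: prey: 15+6-9=12; pred: 33+4-6=31
Step 9: prey: 12+4-7=9; pred: 31+3-6=28
Step 10: prey: 9+3-5=7; pred: 28+2-5=25
Max prey = 34 at step 2

Answer: 34 2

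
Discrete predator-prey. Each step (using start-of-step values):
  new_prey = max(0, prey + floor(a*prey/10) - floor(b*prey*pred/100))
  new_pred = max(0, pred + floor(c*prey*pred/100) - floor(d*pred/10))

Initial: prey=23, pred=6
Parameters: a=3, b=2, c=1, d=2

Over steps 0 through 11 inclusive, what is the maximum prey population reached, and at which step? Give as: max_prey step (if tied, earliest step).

Answer: 62 7

Derivation:
Step 1: prey: 23+6-2=27; pred: 6+1-1=6
Step 2: prey: 27+8-3=32; pred: 6+1-1=6
Step 3: prey: 32+9-3=38; pred: 6+1-1=6
Step 4: prey: 38+11-4=45; pred: 6+2-1=7
Step 5: prey: 45+13-6=52; pred: 7+3-1=9
Step 6: prey: 52+15-9=58; pred: 9+4-1=12
Step 7: prey: 58+17-13=62; pred: 12+6-2=16
Step 8: prey: 62+18-19=61; pred: 16+9-3=22
Step 9: prey: 61+18-26=53; pred: 22+13-4=31
Step 10: prey: 53+15-32=36; pred: 31+16-6=41
Step 11: prey: 36+10-29=17; pred: 41+14-8=47
Max prey = 62 at step 7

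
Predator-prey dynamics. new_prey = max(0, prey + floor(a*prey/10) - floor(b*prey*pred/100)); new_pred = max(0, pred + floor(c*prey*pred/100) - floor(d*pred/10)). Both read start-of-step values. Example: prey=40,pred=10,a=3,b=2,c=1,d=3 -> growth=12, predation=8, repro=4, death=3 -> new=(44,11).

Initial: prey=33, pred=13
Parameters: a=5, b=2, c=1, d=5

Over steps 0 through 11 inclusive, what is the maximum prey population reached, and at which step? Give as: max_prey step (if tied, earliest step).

Answer: 137 6

Derivation:
Step 1: prey: 33+16-8=41; pred: 13+4-6=11
Step 2: prey: 41+20-9=52; pred: 11+4-5=10
Step 3: prey: 52+26-10=68; pred: 10+5-5=10
Step 4: prey: 68+34-13=89; pred: 10+6-5=11
Step 5: prey: 89+44-19=114; pred: 11+9-5=15
Step 6: prey: 114+57-34=137; pred: 15+17-7=25
Step 7: prey: 137+68-68=137; pred: 25+34-12=47
Step 8: prey: 137+68-128=77; pred: 47+64-23=88
Step 9: prey: 77+38-135=0; pred: 88+67-44=111
Step 10: prey: 0+0-0=0; pred: 111+0-55=56
Step 11: prey: 0+0-0=0; pred: 56+0-28=28
Max prey = 137 at step 6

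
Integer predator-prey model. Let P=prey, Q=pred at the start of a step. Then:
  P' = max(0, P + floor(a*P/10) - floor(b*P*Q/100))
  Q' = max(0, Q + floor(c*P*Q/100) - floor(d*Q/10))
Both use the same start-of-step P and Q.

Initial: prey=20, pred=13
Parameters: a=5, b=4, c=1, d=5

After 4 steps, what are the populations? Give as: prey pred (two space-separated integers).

Answer: 39 3

Derivation:
Step 1: prey: 20+10-10=20; pred: 13+2-6=9
Step 2: prey: 20+10-7=23; pred: 9+1-4=6
Step 3: prey: 23+11-5=29; pred: 6+1-3=4
Step 4: prey: 29+14-4=39; pred: 4+1-2=3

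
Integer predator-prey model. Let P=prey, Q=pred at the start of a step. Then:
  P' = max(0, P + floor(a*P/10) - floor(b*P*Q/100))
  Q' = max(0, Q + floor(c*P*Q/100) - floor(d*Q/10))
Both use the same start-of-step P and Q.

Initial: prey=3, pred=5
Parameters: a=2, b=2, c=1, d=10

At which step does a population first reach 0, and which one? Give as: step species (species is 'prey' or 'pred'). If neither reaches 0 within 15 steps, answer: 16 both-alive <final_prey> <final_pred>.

Answer: 1 pred

Derivation:
Step 1: prey: 3+0-0=3; pred: 5+0-5=0
First extinction: pred at step 1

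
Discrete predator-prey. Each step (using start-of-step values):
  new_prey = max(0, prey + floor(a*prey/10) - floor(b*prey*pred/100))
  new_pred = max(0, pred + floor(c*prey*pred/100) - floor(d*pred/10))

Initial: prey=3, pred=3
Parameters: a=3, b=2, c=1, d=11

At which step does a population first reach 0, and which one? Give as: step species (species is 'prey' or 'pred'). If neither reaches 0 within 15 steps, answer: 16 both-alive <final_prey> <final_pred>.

Answer: 1 pred

Derivation:
Step 1: prey: 3+0-0=3; pred: 3+0-3=0
First extinction: pred at step 1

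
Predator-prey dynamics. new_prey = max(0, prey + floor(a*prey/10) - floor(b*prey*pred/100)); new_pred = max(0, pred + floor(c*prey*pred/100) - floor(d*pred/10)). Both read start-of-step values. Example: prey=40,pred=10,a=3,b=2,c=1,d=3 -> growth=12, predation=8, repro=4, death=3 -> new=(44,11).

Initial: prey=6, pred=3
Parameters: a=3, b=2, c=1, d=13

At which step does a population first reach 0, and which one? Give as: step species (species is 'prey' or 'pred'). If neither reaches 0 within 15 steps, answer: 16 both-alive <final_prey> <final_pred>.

Step 1: prey: 6+1-0=7; pred: 3+0-3=0
First extinction: pred at step 1

Answer: 1 pred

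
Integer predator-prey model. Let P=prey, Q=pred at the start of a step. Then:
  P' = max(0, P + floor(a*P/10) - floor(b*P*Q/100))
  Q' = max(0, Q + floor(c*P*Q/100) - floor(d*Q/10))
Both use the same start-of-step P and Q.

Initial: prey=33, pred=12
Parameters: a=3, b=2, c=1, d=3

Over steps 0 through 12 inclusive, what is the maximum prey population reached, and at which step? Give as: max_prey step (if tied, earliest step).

Step 1: prey: 33+9-7=35; pred: 12+3-3=12
Step 2: prey: 35+10-8=37; pred: 12+4-3=13
Step 3: prey: 37+11-9=39; pred: 13+4-3=14
Step 4: prey: 39+11-10=40; pred: 14+5-4=15
Step 5: prey: 40+12-12=40; pred: 15+6-4=17
Step 6: prey: 40+12-13=39; pred: 17+6-5=18
Step 7: prey: 39+11-14=36; pred: 18+7-5=20
Step 8: prey: 36+10-14=32; pred: 20+7-6=21
Step 9: prey: 32+9-13=28; pred: 21+6-6=21
Step 10: prey: 28+8-11=25; pred: 21+5-6=20
Step 11: prey: 25+7-10=22; pred: 20+5-6=19
Step 12: prey: 22+6-8=20; pred: 19+4-5=18
Max prey = 40 at step 4

Answer: 40 4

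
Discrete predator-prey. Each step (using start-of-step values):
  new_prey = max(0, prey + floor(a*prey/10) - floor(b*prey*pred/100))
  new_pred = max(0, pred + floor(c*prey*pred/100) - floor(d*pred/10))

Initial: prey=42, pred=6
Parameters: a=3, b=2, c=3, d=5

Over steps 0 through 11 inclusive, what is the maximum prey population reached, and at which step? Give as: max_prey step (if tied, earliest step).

Answer: 54 2

Derivation:
Step 1: prey: 42+12-5=49; pred: 6+7-3=10
Step 2: prey: 49+14-9=54; pred: 10+14-5=19
Step 3: prey: 54+16-20=50; pred: 19+30-9=40
Step 4: prey: 50+15-40=25; pred: 40+60-20=80
Step 5: prey: 25+7-40=0; pred: 80+60-40=100
Step 6: prey: 0+0-0=0; pred: 100+0-50=50
Step 7: prey: 0+0-0=0; pred: 50+0-25=25
Step 8: prey: 0+0-0=0; pred: 25+0-12=13
Step 9: prey: 0+0-0=0; pred: 13+0-6=7
Step 10: prey: 0+0-0=0; pred: 7+0-3=4
Step 11: prey: 0+0-0=0; pred: 4+0-2=2
Max prey = 54 at step 2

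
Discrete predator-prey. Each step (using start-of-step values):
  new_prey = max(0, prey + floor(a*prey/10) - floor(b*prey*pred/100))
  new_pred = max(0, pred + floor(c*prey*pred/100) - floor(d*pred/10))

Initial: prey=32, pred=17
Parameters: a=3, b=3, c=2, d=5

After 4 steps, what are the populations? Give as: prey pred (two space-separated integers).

Step 1: prey: 32+9-16=25; pred: 17+10-8=19
Step 2: prey: 25+7-14=18; pred: 19+9-9=19
Step 3: prey: 18+5-10=13; pred: 19+6-9=16
Step 4: prey: 13+3-6=10; pred: 16+4-8=12

Answer: 10 12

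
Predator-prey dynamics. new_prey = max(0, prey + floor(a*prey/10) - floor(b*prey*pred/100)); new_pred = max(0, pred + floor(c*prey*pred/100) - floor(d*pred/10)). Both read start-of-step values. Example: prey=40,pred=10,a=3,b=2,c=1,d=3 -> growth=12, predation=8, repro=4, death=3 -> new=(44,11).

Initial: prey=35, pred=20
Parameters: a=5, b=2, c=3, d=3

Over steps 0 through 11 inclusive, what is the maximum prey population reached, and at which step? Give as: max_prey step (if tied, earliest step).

Step 1: prey: 35+17-14=38; pred: 20+21-6=35
Step 2: prey: 38+19-26=31; pred: 35+39-10=64
Step 3: prey: 31+15-39=7; pred: 64+59-19=104
Step 4: prey: 7+3-14=0; pred: 104+21-31=94
Step 5: prey: 0+0-0=0; pred: 94+0-28=66
Step 6: prey: 0+0-0=0; pred: 66+0-19=47
Step 7: prey: 0+0-0=0; pred: 47+0-14=33
Step 8: prey: 0+0-0=0; pred: 33+0-9=24
Step 9: prey: 0+0-0=0; pred: 24+0-7=17
Step 10: prey: 0+0-0=0; pred: 17+0-5=12
Step 11: prey: 0+0-0=0; pred: 12+0-3=9
Max prey = 38 at step 1

Answer: 38 1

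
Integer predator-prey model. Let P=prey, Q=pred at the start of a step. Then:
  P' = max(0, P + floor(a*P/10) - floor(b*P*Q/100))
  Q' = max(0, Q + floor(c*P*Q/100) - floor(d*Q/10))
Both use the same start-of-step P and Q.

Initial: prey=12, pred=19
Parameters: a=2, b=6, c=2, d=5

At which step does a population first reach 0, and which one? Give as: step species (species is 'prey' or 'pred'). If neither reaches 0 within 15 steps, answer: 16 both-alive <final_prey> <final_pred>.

Step 1: prey: 12+2-13=1; pred: 19+4-9=14
Step 2: prey: 1+0-0=1; pred: 14+0-7=7
Step 3: prey: 1+0-0=1; pred: 7+0-3=4
Step 4: prey: 1+0-0=1; pred: 4+0-2=2
Step 5: prey: 1+0-0=1; pred: 2+0-1=1
Step 6: prey: 1+0-0=1; pred: 1+0-0=1
Steps 7-15: state stable at prey=1, pred=1 (no change)
No extinction within 15 steps

Answer: 16 both-alive 1 1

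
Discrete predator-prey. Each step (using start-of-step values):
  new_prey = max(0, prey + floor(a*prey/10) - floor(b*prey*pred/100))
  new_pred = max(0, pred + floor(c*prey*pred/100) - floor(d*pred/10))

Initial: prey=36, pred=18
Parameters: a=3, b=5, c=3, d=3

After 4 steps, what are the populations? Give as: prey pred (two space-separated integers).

Step 1: prey: 36+10-32=14; pred: 18+19-5=32
Step 2: prey: 14+4-22=0; pred: 32+13-9=36
Step 3: prey: 0+0-0=0; pred: 36+0-10=26
Step 4: prey: 0+0-0=0; pred: 26+0-7=19

Answer: 0 19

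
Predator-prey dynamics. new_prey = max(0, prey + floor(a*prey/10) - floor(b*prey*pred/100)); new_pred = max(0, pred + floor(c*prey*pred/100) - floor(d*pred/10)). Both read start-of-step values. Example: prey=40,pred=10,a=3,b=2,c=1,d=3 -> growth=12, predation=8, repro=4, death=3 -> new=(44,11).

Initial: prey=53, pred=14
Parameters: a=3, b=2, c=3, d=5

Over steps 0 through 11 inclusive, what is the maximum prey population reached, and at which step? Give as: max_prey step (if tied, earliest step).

Answer: 54 1

Derivation:
Step 1: prey: 53+15-14=54; pred: 14+22-7=29
Step 2: prey: 54+16-31=39; pred: 29+46-14=61
Step 3: prey: 39+11-47=3; pred: 61+71-30=102
Step 4: prey: 3+0-6=0; pred: 102+9-51=60
Step 5: prey: 0+0-0=0; pred: 60+0-30=30
Step 6: prey: 0+0-0=0; pred: 30+0-15=15
Step 7: prey: 0+0-0=0; pred: 15+0-7=8
Step 8: prey: 0+0-0=0; pred: 8+0-4=4
Step 9: prey: 0+0-0=0; pred: 4+0-2=2
Step 10: prey: 0+0-0=0; pred: 2+0-1=1
Step 11: prey: 0+0-0=0; pred: 1+0-0=1
Max prey = 54 at step 1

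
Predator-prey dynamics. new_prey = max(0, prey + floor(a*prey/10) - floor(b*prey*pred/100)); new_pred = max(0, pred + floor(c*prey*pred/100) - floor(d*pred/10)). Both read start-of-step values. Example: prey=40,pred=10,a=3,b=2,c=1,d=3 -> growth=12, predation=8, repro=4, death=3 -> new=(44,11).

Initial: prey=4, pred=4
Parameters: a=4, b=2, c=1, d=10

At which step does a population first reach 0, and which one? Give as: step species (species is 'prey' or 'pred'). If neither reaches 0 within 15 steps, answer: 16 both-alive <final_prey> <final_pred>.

Answer: 1 pred

Derivation:
Step 1: prey: 4+1-0=5; pred: 4+0-4=0
First extinction: pred at step 1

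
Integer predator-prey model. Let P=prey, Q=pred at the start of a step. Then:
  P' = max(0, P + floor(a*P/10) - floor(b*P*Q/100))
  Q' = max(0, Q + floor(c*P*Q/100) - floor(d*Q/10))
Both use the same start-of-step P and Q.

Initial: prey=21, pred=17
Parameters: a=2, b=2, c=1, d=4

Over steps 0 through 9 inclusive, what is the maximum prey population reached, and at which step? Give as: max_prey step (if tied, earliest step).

Answer: 31 9

Derivation:
Step 1: prey: 21+4-7=18; pred: 17+3-6=14
Step 2: prey: 18+3-5=16; pred: 14+2-5=11
Step 3: prey: 16+3-3=16; pred: 11+1-4=8
Step 4: prey: 16+3-2=17; pred: 8+1-3=6
Step 5: prey: 17+3-2=18; pred: 6+1-2=5
Step 6: prey: 18+3-1=20; pred: 5+0-2=3
Step 7: prey: 20+4-1=23; pred: 3+0-1=2
Step 8: prey: 23+4-0=27; pred: 2+0-0=2
Step 9: prey: 27+5-1=31; pred: 2+0-0=2
Max prey = 31 at step 9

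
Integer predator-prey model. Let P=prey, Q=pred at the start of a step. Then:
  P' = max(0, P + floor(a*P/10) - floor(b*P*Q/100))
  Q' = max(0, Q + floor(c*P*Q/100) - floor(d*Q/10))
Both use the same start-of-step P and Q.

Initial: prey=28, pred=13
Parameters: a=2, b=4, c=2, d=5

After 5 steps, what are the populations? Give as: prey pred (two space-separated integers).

Answer: 8 3

Derivation:
Step 1: prey: 28+5-14=19; pred: 13+7-6=14
Step 2: prey: 19+3-10=12; pred: 14+5-7=12
Step 3: prey: 12+2-5=9; pred: 12+2-6=8
Step 4: prey: 9+1-2=8; pred: 8+1-4=5
Step 5: prey: 8+1-1=8; pred: 5+0-2=3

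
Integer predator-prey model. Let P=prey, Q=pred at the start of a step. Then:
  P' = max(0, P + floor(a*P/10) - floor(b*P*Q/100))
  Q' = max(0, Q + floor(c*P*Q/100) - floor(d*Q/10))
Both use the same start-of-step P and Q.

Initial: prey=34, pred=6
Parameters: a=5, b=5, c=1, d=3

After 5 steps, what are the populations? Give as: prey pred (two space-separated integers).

Step 1: prey: 34+17-10=41; pred: 6+2-1=7
Step 2: prey: 41+20-14=47; pred: 7+2-2=7
Step 3: prey: 47+23-16=54; pred: 7+3-2=8
Step 4: prey: 54+27-21=60; pred: 8+4-2=10
Step 5: prey: 60+30-30=60; pred: 10+6-3=13

Answer: 60 13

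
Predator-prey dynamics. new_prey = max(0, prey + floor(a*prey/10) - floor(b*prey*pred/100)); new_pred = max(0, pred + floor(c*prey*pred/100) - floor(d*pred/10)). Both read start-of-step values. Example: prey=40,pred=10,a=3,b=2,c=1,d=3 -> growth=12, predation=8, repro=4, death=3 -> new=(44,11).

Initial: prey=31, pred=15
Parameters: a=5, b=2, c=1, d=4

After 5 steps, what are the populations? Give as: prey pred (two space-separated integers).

Answer: 87 19

Derivation:
Step 1: prey: 31+15-9=37; pred: 15+4-6=13
Step 2: prey: 37+18-9=46; pred: 13+4-5=12
Step 3: prey: 46+23-11=58; pred: 12+5-4=13
Step 4: prey: 58+29-15=72; pred: 13+7-5=15
Step 5: prey: 72+36-21=87; pred: 15+10-6=19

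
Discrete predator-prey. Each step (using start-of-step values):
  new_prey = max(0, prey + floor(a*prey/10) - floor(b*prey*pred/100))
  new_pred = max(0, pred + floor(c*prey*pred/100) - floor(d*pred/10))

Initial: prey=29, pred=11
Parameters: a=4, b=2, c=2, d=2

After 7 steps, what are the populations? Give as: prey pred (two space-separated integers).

Step 1: prey: 29+11-6=34; pred: 11+6-2=15
Step 2: prey: 34+13-10=37; pred: 15+10-3=22
Step 3: prey: 37+14-16=35; pred: 22+16-4=34
Step 4: prey: 35+14-23=26; pred: 34+23-6=51
Step 5: prey: 26+10-26=10; pred: 51+26-10=67
Step 6: prey: 10+4-13=1; pred: 67+13-13=67
Step 7: prey: 1+0-1=0; pred: 67+1-13=55

Answer: 0 55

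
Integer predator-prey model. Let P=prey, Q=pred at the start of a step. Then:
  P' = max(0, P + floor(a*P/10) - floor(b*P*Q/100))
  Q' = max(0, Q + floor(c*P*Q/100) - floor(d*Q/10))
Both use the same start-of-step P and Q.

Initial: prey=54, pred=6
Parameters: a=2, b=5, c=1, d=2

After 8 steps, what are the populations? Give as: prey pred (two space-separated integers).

Answer: 5 7

Derivation:
Step 1: prey: 54+10-16=48; pred: 6+3-1=8
Step 2: prey: 48+9-19=38; pred: 8+3-1=10
Step 3: prey: 38+7-19=26; pred: 10+3-2=11
Step 4: prey: 26+5-14=17; pred: 11+2-2=11
Step 5: prey: 17+3-9=11; pred: 11+1-2=10
Step 6: prey: 11+2-5=8; pred: 10+1-2=9
Step 7: prey: 8+1-3=6; pred: 9+0-1=8
Step 8: prey: 6+1-2=5; pred: 8+0-1=7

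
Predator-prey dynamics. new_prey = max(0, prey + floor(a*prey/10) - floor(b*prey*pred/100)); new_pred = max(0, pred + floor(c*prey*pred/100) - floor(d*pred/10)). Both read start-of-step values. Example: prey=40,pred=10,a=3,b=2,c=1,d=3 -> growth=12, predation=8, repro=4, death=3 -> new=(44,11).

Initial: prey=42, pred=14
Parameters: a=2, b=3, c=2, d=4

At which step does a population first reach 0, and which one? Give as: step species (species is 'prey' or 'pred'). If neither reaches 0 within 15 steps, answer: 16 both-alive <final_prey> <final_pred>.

Step 1: prey: 42+8-17=33; pred: 14+11-5=20
Step 2: prey: 33+6-19=20; pred: 20+13-8=25
Step 3: prey: 20+4-15=9; pred: 25+10-10=25
Step 4: prey: 9+1-6=4; pred: 25+4-10=19
Step 5: prey: 4+0-2=2; pred: 19+1-7=13
Step 6: prey: 2+0-0=2; pred: 13+0-5=8
Step 7: prey: 2+0-0=2; pred: 8+0-3=5
Step 8: prey: 2+0-0=2; pred: 5+0-2=3
Step 9: prey: 2+0-0=2; pred: 3+0-1=2
Step 10: prey: 2+0-0=2; pred: 2+0-0=2
Steps 11-15: state stable at prey=2, pred=2 (no change)
No extinction within 15 steps

Answer: 16 both-alive 2 2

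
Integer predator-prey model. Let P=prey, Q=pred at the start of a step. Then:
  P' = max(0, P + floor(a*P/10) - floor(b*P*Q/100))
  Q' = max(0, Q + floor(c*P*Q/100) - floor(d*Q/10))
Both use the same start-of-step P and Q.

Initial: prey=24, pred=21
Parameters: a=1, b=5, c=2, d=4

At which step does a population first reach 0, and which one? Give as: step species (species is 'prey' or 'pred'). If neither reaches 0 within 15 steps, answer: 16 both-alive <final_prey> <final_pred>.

Answer: 2 prey

Derivation:
Step 1: prey: 24+2-25=1; pred: 21+10-8=23
Step 2: prey: 1+0-1=0; pred: 23+0-9=14
First extinction: prey at step 2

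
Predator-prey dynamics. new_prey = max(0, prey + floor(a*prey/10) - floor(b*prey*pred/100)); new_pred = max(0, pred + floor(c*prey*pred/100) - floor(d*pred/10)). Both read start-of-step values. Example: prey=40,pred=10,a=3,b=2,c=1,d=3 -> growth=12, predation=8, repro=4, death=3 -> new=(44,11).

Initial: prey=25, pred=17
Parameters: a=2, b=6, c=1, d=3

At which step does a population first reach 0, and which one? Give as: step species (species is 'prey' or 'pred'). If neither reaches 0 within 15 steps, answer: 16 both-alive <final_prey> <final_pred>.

Step 1: prey: 25+5-25=5; pred: 17+4-5=16
Step 2: prey: 5+1-4=2; pred: 16+0-4=12
Step 3: prey: 2+0-1=1; pred: 12+0-3=9
Step 4: prey: 1+0-0=1; pred: 9+0-2=7
Step 5: prey: 1+0-0=1; pred: 7+0-2=5
Step 6: prey: 1+0-0=1; pred: 5+0-1=4
Step 7: prey: 1+0-0=1; pred: 4+0-1=3
Step 8: prey: 1+0-0=1; pred: 3+0-0=3
Steps 9-15: state stable at prey=1, pred=3 (no change)
No extinction within 15 steps

Answer: 16 both-alive 1 3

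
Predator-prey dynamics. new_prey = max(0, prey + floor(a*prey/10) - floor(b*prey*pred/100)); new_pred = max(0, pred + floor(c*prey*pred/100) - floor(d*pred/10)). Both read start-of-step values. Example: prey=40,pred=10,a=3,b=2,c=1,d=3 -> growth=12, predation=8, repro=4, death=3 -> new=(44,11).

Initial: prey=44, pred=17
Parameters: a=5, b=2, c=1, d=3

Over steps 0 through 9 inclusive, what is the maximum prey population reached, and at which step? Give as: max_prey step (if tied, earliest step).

Answer: 61 3

Derivation:
Step 1: prey: 44+22-14=52; pred: 17+7-5=19
Step 2: prey: 52+26-19=59; pred: 19+9-5=23
Step 3: prey: 59+29-27=61; pred: 23+13-6=30
Step 4: prey: 61+30-36=55; pred: 30+18-9=39
Step 5: prey: 55+27-42=40; pred: 39+21-11=49
Step 6: prey: 40+20-39=21; pred: 49+19-14=54
Step 7: prey: 21+10-22=9; pred: 54+11-16=49
Step 8: prey: 9+4-8=5; pred: 49+4-14=39
Step 9: prey: 5+2-3=4; pred: 39+1-11=29
Max prey = 61 at step 3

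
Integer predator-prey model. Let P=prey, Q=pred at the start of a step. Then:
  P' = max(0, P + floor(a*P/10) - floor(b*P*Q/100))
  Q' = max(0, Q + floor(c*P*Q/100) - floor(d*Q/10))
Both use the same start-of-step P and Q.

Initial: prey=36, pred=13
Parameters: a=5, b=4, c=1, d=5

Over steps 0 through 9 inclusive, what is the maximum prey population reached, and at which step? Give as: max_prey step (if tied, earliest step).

Step 1: prey: 36+18-18=36; pred: 13+4-6=11
Step 2: prey: 36+18-15=39; pred: 11+3-5=9
Step 3: prey: 39+19-14=44; pred: 9+3-4=8
Step 4: prey: 44+22-14=52; pred: 8+3-4=7
Step 5: prey: 52+26-14=64; pred: 7+3-3=7
Step 6: prey: 64+32-17=79; pred: 7+4-3=8
Step 7: prey: 79+39-25=93; pred: 8+6-4=10
Step 8: prey: 93+46-37=102; pred: 10+9-5=14
Step 9: prey: 102+51-57=96; pred: 14+14-7=21
Max prey = 102 at step 8

Answer: 102 8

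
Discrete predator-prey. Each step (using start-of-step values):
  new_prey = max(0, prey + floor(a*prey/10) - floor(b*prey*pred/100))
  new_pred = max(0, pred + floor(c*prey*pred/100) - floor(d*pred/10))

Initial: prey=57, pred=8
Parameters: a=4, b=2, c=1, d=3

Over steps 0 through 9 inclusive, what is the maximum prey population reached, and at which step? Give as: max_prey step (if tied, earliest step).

Step 1: prey: 57+22-9=70; pred: 8+4-2=10
Step 2: prey: 70+28-14=84; pred: 10+7-3=14
Step 3: prey: 84+33-23=94; pred: 14+11-4=21
Step 4: prey: 94+37-39=92; pred: 21+19-6=34
Step 5: prey: 92+36-62=66; pred: 34+31-10=55
Step 6: prey: 66+26-72=20; pred: 55+36-16=75
Step 7: prey: 20+8-30=0; pred: 75+15-22=68
Step 8: prey: 0+0-0=0; pred: 68+0-20=48
Step 9: prey: 0+0-0=0; pred: 48+0-14=34
Max prey = 94 at step 3

Answer: 94 3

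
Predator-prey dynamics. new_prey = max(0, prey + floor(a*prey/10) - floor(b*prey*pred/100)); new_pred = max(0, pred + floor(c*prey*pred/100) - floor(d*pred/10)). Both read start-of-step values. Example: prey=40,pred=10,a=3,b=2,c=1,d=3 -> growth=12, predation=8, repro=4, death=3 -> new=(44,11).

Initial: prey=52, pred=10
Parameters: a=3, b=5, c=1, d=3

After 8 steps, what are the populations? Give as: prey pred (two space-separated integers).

Answer: 5 4

Derivation:
Step 1: prey: 52+15-26=41; pred: 10+5-3=12
Step 2: prey: 41+12-24=29; pred: 12+4-3=13
Step 3: prey: 29+8-18=19; pred: 13+3-3=13
Step 4: prey: 19+5-12=12; pred: 13+2-3=12
Step 5: prey: 12+3-7=8; pred: 12+1-3=10
Step 6: prey: 8+2-4=6; pred: 10+0-3=7
Step 7: prey: 6+1-2=5; pred: 7+0-2=5
Step 8: prey: 5+1-1=5; pred: 5+0-1=4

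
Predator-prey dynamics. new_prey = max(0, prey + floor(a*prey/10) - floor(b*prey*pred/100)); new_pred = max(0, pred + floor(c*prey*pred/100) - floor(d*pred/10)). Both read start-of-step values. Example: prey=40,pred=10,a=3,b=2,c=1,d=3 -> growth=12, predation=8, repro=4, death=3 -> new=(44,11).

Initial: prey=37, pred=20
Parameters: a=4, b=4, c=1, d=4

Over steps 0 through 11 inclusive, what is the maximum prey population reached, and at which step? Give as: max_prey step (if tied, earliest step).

Answer: 49 11

Derivation:
Step 1: prey: 37+14-29=22; pred: 20+7-8=19
Step 2: prey: 22+8-16=14; pred: 19+4-7=16
Step 3: prey: 14+5-8=11; pred: 16+2-6=12
Step 4: prey: 11+4-5=10; pred: 12+1-4=9
Step 5: prey: 10+4-3=11; pred: 9+0-3=6
Step 6: prey: 11+4-2=13; pred: 6+0-2=4
Step 7: prey: 13+5-2=16; pred: 4+0-1=3
Step 8: prey: 16+6-1=21; pred: 3+0-1=2
Step 9: prey: 21+8-1=28; pred: 2+0-0=2
Step 10: prey: 28+11-2=37; pred: 2+0-0=2
Step 11: prey: 37+14-2=49; pred: 2+0-0=2
Max prey = 49 at step 11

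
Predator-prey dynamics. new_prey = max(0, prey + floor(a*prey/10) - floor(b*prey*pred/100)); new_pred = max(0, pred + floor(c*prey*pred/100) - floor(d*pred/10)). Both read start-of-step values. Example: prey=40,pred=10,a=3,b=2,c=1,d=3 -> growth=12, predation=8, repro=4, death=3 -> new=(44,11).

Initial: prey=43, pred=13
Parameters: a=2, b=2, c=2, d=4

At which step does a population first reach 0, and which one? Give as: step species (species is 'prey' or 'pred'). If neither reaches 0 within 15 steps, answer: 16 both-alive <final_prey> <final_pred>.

Answer: 16 both-alive 3 2

Derivation:
Step 1: prey: 43+8-11=40; pred: 13+11-5=19
Step 2: prey: 40+8-15=33; pred: 19+15-7=27
Step 3: prey: 33+6-17=22; pred: 27+17-10=34
Step 4: prey: 22+4-14=12; pred: 34+14-13=35
Step 5: prey: 12+2-8=6; pred: 35+8-14=29
Step 6: prey: 6+1-3=4; pred: 29+3-11=21
Step 7: prey: 4+0-1=3; pred: 21+1-8=14
Step 8: prey: 3+0-0=3; pred: 14+0-5=9
Step 9: prey: 3+0-0=3; pred: 9+0-3=6
Step 10: prey: 3+0-0=3; pred: 6+0-2=4
Step 11: prey: 3+0-0=3; pred: 4+0-1=3
Step 12: prey: 3+0-0=3; pred: 3+0-1=2
Step 13: prey: 3+0-0=3; pred: 2+0-0=2
Steps 14-15: state stable at prey=3, pred=2 (no change)
No extinction within 15 steps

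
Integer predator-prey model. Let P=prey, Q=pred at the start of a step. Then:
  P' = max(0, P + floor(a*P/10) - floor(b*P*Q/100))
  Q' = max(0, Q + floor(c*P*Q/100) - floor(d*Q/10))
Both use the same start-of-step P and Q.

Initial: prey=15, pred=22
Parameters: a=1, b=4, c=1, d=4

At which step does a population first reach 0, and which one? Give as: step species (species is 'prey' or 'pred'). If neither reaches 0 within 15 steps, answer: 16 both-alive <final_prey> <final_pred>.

Step 1: prey: 15+1-13=3; pred: 22+3-8=17
Step 2: prey: 3+0-2=1; pred: 17+0-6=11
Step 3: prey: 1+0-0=1; pred: 11+0-4=7
Step 4: prey: 1+0-0=1; pred: 7+0-2=5
Step 5: prey: 1+0-0=1; pred: 5+0-2=3
Step 6: prey: 1+0-0=1; pred: 3+0-1=2
Step 7: prey: 1+0-0=1; pred: 2+0-0=2
Steps 8-15: state stable at prey=1, pred=2 (no change)
No extinction within 15 steps

Answer: 16 both-alive 1 2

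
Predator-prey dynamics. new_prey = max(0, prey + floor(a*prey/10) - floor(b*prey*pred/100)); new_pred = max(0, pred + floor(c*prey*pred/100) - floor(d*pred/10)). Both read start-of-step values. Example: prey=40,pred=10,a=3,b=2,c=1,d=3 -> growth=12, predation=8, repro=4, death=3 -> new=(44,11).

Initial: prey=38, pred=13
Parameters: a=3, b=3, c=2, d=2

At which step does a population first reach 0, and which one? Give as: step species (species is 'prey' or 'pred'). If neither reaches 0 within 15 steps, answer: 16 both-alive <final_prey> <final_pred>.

Step 1: prey: 38+11-14=35; pred: 13+9-2=20
Step 2: prey: 35+10-21=24; pred: 20+14-4=30
Step 3: prey: 24+7-21=10; pred: 30+14-6=38
Step 4: prey: 10+3-11=2; pred: 38+7-7=38
Step 5: prey: 2+0-2=0; pred: 38+1-7=32
First extinction: prey at step 5

Answer: 5 prey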